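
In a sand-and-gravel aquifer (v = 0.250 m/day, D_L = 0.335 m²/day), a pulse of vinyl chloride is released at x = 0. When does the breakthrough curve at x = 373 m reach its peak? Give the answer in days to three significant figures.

For the 1D instantaneous-source solution, setting ∂C/∂t = 0 at fixed x gives v²t² + 2Dt − x² = 0, so t = (√(D² + v²x²) − D)/v².
√(D² + v²x²) = √(0.335² + 0.250² × 373²) = 93.25; v² = 0.0625.
t = (93.25 − 0.335)/0.0625 = 1490 days (vs. the pure-advection estimate x/v = 1490 d).

1490 days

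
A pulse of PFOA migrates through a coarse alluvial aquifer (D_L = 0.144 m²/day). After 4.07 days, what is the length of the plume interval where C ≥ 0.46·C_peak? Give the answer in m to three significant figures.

2.70 m

The plume is Gaussian with σ = √(2Dt) = √(2 × 0.144 × 4.07) = 1.083 m.
C/C_peak = exp(−Δx²/(2σ²)) = 0.46 ⇒ Δx = σ·√(−2 ln 0.46) = 1.083 × 1.246 = 1.349 m.
Width = 2Δx = 2.70 m.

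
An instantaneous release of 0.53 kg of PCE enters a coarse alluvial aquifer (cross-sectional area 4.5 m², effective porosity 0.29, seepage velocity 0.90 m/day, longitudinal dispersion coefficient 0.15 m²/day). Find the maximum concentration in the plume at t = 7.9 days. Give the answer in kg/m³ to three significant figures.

0.105 kg/m³

The peak of an instantaneous 1D plume sits at x = vt; there the Gaussian factor is 1 and C_max = M/(n_e·A·√(4πDt)), where n_e·A is the pore area the mass is dissolved in.
√(4πDt) = √(4π × 0.15 × 7.9) = 3.859 m, so C_max = 0.53/(0.29 × 4.5 × 3.859) = 0.105 kg/m³.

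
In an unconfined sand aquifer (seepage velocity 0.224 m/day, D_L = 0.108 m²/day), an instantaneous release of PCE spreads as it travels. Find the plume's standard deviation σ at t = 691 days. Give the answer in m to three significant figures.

Dispersive spreading gives a Gaussian with σ² = 2Dt; advection only shifts the center.
σ = √(2 × 0.108 × 691) = 12.2 m.

12.2 m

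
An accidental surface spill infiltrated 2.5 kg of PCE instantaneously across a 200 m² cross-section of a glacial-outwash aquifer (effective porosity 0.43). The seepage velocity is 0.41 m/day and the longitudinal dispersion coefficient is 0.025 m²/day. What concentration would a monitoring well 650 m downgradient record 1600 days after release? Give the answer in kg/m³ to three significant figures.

0.00104 kg/m³

For an instantaneous plane source, C(x,t) = M/(n_e·A·√(4πDt)) · exp(−(x−vt)²/(4Dt)), with n_e·A the pore (flow) area.
Plume center vt = 0.41 × 1600 = 656 m, so the well at 650 m is 6 m upgradient of the peak.
√(4πDt) = 22.42 m, giving peak height M/(n_e·A·√(4πDt)) = 2.5/(0.43 × 200 × 22.42) = 0.001297 kg/m³.
(x−vt)²/(4Dt) = (-6)²/(4 × 0.025 × 1600) = 0.2250; exp(−0.2250) = 0.7985.
C = 0.001297 × 0.7985 = 0.00104 kg/m³.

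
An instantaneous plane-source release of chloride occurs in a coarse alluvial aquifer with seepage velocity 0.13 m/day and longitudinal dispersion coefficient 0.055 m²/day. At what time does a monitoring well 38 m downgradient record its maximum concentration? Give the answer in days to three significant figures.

289 days

For the 1D instantaneous-source solution, setting ∂C/∂t = 0 at fixed x gives v²t² + 2Dt − x² = 0, so t = (√(D² + v²x²) − D)/v².
√(D² + v²x²) = √(0.055² + 0.13² × 38²) = 4.940; v² = 0.0169.
t = (4.940 − 0.055)/0.0169 = 289 days (vs. the pure-advection estimate x/v = 292 d).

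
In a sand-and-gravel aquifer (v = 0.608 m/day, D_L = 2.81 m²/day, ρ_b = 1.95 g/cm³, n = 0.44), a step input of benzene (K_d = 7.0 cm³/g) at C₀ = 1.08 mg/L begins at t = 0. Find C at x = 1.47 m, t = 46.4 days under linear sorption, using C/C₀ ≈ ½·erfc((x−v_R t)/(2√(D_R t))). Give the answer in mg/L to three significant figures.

0.452 mg/L

Retardation factor R = 1 + ρ_b·K_d/n = 1 + 1.95 × 7.0/0.44 = 32.02.
Sorption retards both mechanisms: v_R = v/R = 0.01899 m/day, D_R = D/R = 0.08776 m²/day.
v_R·t = 0.01899 × 46.4 = 0.881136 m; 2√(D_R t) = 4.036 m; argument = (1.47 − 0.881136)/4.036 = 0.1459.
C = C₀ × ½·erfc(0.1459) = 1.08 × 0.4183 = 0.452 mg/L.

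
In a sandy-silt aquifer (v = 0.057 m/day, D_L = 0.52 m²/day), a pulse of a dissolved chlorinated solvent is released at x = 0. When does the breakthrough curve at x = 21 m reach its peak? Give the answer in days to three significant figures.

242 days

For the 1D instantaneous-source solution, setting ∂C/∂t = 0 at fixed x gives v²t² + 2Dt − x² = 0, so t = (√(D² + v²x²) − D)/v².
√(D² + v²x²) = √(0.52² + 0.057² × 21²) = 1.305; v² = 0.003249.
t = (1.305 − 0.52)/0.003249 = 242 days (vs. the pure-advection estimate x/v = 368 d).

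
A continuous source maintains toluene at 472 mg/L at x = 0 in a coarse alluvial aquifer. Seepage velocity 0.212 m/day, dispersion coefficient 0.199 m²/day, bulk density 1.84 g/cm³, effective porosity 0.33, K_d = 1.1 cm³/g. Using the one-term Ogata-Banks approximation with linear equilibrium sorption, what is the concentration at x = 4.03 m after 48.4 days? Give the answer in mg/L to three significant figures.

Retardation factor R = 1 + ρ_b·K_d/n = 1 + 1.84 × 1.1/0.33 = 7.133.
Sorption retards both mechanisms: v_R = v/R = 0.02972 m/day, D_R = D/R = 0.02790 m²/day.
v_R·t = 0.02972 × 48.4 = 1.438448 m; 2√(D_R t) = 2.324 m; argument = (4.03 − 1.438448)/2.324 = 1.115.
C = C₀ × ½·erfc(1.115) = 472 × 0.05742 = 27.1 mg/L.

27.1 mg/L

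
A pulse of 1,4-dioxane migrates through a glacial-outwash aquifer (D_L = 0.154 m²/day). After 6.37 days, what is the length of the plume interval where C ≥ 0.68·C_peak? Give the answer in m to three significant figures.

2.46 m

The plume is Gaussian with σ = √(2Dt) = √(2 × 0.154 × 6.37) = 1.401 m.
C/C_peak = exp(−Δx²/(2σ²)) = 0.68 ⇒ Δx = σ·√(−2 ln 0.68) = 1.401 × 0.8783 = 1.230 m.
Width = 2Δx = 2.46 m.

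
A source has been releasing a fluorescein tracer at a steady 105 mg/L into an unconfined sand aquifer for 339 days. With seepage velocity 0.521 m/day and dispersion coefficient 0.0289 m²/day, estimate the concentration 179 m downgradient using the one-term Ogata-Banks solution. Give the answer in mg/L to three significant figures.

For a continuous step input, C/C₀ ≈ ½·erfc((x−vt)/(2√(Dt))).
vt = 0.521 × 339 = 176.619 m and 2√(Dt) = 2√(0.0289 × 339) = 6.260 m.
Argument (x−vt)/(2√(Dt)) = (179 − 176.619)/6.260 = 0.3804; ½·erfc(0.3804) = 0.2953.
C = 105 × 0.2953 = 31.0 mg/L.

31.0 mg/L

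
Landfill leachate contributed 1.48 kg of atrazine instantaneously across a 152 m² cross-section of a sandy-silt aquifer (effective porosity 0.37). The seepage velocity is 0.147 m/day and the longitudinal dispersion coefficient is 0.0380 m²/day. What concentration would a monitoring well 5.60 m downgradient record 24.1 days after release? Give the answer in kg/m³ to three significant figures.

For an instantaneous plane source, C(x,t) = M/(n_e·A·√(4πDt)) · exp(−(x−vt)²/(4Dt)), with n_e·A the pore (flow) area.
Plume center vt = 0.147 × 24.1 = 3.5427 m, so the well at 5.60 m is 2.0573 m downgradient of the peak.
√(4πDt) = 3.392 m, giving peak height M/(n_e·A·√(4πDt)) = 1.48/(0.37 × 152 × 3.392) = 0.007758 kg/m³.
(x−vt)²/(4Dt) = (2.0573)²/(4 × 0.0380 × 24.1) = 1.155; exp(−1.155) = 0.3151.
C = 0.007758 × 0.3151 = 0.00244 kg/m³.

0.00244 kg/m³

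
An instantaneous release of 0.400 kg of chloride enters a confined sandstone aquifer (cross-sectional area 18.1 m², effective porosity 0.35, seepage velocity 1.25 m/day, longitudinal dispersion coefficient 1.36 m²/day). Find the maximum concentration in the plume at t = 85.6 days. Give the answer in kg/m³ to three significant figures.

0.00165 kg/m³

The peak of an instantaneous 1D plume sits at x = vt; there the Gaussian factor is 1 and C_max = M/(n_e·A·√(4πDt)), where n_e·A is the pore area the mass is dissolved in.
√(4πDt) = √(4π × 1.36 × 85.6) = 38.25 m, so C_max = 0.400/(0.35 × 18.1 × 38.25) = 0.00165 kg/m³.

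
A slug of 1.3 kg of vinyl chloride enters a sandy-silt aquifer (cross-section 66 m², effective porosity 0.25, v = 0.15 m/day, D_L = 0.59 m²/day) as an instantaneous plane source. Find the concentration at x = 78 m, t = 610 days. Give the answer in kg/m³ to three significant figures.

0.00103 kg/m³

For an instantaneous plane source, C(x,t) = M/(n_e·A·√(4πDt)) · exp(−(x−vt)²/(4Dt)), with n_e·A the pore (flow) area.
Plume center vt = 0.15 × 610 = 91.5 m, so the well at 78 m is 13.5 m upgradient of the peak.
√(4πDt) = 67.25 m, giving peak height M/(n_e·A·√(4πDt)) = 1.3/(0.25 × 66 × 67.25) = 0.001172 kg/m³.
(x−vt)²/(4Dt) = (-13.5)²/(4 × 0.59 × 610) = 0.1266; exp(−0.1266) = 0.8811.
C = 0.001172 × 0.8811 = 0.00103 kg/m³.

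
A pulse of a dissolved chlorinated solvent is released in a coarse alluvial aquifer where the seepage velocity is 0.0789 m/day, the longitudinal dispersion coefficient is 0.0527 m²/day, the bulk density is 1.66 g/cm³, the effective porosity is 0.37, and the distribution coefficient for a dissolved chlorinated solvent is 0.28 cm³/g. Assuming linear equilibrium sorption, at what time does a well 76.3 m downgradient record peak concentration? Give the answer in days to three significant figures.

2160 days

Retardation factor R = 1 + ρ_b·K_d/n = 1 + 1.66 × 0.28/0.37 = 2.256.
Sorption retards both mechanisms: v_R = v/R = 0.03497 m/day, D_R = D/R = 0.02336 m²/day.
Peak time from v_R²t² + 2D_R t − x² = 0: t = (√(D_R² + v_R²x²) − D_R)/v_R².
√(D_R² + v_R²x²) = √(0.02336² + 0.03497² × 76.3²) = 2.668; v_R² = 0.001223.
t = (2.668 − 0.02336)/0.001223 = 2160 days.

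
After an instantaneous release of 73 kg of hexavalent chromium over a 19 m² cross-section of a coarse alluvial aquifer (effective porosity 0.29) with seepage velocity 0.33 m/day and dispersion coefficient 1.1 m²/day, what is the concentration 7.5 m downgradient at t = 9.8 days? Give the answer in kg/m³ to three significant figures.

0.746 kg/m³

For an instantaneous plane source, C(x,t) = M/(n_e·A·√(4πDt)) · exp(−(x−vt)²/(4Dt)), with n_e·A the pore (flow) area.
Plume center vt = 0.33 × 9.8 = 3.234 m, so the well at 7.5 m is 4.266 m downgradient of the peak.
√(4πDt) = 11.64 m, giving peak height M/(n_e·A·√(4πDt)) = 73/(0.29 × 19 × 11.64) = 1.138 kg/m³.
(x−vt)²/(4Dt) = (4.266)²/(4 × 1.1 × 9.8) = 0.4220; exp(−0.4220) = 0.6557.
C = 1.138 × 0.6557 = 0.746 kg/m³.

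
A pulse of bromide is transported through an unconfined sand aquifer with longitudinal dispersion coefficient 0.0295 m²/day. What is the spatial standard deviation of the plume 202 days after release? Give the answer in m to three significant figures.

3.45 m

Dispersive spreading gives a Gaussian with σ² = 2Dt; advection only shifts the center.
σ = √(2 × 0.0295 × 202) = 3.45 m.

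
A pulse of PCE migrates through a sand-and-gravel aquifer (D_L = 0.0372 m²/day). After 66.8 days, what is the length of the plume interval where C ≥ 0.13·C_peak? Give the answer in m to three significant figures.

The plume is Gaussian with σ = √(2Dt) = √(2 × 0.0372 × 66.8) = 2.229 m.
C/C_peak = exp(−Δx²/(2σ²)) = 0.13 ⇒ Δx = σ·√(−2 ln 0.13) = 2.229 × 2.020 = 4.503 m.
Width = 2Δx = 9.01 m.

9.01 m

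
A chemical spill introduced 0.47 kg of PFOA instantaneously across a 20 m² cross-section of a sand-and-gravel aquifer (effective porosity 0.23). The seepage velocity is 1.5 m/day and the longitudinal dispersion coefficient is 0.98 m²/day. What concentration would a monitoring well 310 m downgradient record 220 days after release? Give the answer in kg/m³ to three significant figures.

0.00123 kg/m³

For an instantaneous plane source, C(x,t) = M/(n_e·A·√(4πDt)) · exp(−(x−vt)²/(4Dt)), with n_e·A the pore (flow) area.
Plume center vt = 1.5 × 220 = 330 m, so the well at 310 m is 20 m upgradient of the peak.
√(4πDt) = 52.05 m, giving peak height M/(n_e·A·√(4πDt)) = 0.47/(0.23 × 20 × 52.05) = 0.001963 kg/m³.
(x−vt)²/(4Dt) = (-20)²/(4 × 0.98 × 220) = 0.4638; exp(−0.4638) = 0.6289.
C = 0.001963 × 0.6289 = 0.00123 kg/m³.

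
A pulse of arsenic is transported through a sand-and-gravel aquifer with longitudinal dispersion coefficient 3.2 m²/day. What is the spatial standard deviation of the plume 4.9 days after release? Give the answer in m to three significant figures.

Dispersive spreading gives a Gaussian with σ² = 2Dt; advection only shifts the center.
σ = √(2 × 3.2 × 4.9) = 5.60 m.

5.60 m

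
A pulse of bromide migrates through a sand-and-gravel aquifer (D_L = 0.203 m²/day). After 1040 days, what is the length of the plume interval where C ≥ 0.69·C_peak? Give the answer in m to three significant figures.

35.4 m

The plume is Gaussian with σ = √(2Dt) = √(2 × 0.203 × 1040) = 20.55 m.
C/C_peak = exp(−Δx²/(2σ²)) = 0.69 ⇒ Δx = σ·√(−2 ln 0.69) = 20.55 × 0.8615 = 17.70 m.
Width = 2Δx = 35.4 m.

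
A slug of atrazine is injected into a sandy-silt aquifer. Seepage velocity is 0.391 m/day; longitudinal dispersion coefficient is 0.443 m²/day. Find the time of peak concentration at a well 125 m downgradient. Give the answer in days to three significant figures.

For the 1D instantaneous-source solution, setting ∂C/∂t = 0 at fixed x gives v²t² + 2Dt − x² = 0, so t = (√(D² + v²x²) − D)/v².
√(D² + v²x²) = √(0.443² + 0.391² × 125²) = 48.88; v² = 0.152881.
t = (48.88 − 0.443)/0.152881 = 317 days (vs. the pure-advection estimate x/v = 320 d).

317 days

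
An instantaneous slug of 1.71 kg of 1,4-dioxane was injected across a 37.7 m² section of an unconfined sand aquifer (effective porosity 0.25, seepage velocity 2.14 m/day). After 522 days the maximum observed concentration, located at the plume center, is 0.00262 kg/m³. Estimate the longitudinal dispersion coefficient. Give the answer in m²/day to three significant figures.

At the plume center C_max = M/(n_e·A·√(4πDt)), so D = M²/(4πt·(n_e·A·C_max)²).
n_e·A·C_max = 0.25 × 37.7 × 0.00262 = 0.02469 kg/m.
D = 1.71²/(4π × 522 × 0.02469²) = 0.731 m²/day.

0.731 m²/day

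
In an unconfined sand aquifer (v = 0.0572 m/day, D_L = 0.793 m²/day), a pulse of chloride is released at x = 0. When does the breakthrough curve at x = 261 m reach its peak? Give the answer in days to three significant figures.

For the 1D instantaneous-source solution, setting ∂C/∂t = 0 at fixed x gives v²t² + 2Dt − x² = 0, so t = (√(D² + v²x²) − D)/v².
√(D² + v²x²) = √(0.793² + 0.0572² × 261²) = 14.95; v² = 0.00327184.
t = (14.95 − 0.793)/0.00327184 = 4330 days (vs. the pure-advection estimate x/v = 4560 d).

4330 days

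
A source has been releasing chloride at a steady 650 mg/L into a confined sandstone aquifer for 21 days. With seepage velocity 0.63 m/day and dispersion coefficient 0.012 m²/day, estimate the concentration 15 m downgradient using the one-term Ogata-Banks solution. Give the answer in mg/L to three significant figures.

4.11 mg/L

For a continuous step input, C/C₀ ≈ ½·erfc((x−vt)/(2√(Dt))).
vt = 0.63 × 21 = 13.23 m and 2√(Dt) = 2√(0.012 × 21) = 1.004 m.
Argument (x−vt)/(2√(Dt)) = (15 − 13.23)/1.004 = 1.763; ½·erfc(1.763) = 0.006329.
C = 650 × 0.006329 = 4.11 mg/L.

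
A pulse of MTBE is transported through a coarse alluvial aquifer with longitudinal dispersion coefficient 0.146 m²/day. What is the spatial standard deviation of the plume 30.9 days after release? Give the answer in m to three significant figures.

Dispersive spreading gives a Gaussian with σ² = 2Dt; advection only shifts the center.
σ = √(2 × 0.146 × 30.9) = 3.00 m.

3.00 m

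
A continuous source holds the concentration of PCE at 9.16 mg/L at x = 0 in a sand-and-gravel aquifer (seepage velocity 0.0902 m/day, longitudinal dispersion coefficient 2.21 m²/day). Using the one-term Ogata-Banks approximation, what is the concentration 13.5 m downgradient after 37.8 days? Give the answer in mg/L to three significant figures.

For a continuous step input, C/C₀ ≈ ½·erfc((x−vt)/(2√(Dt))).
vt = 0.0902 × 37.8 = 3.40956 m and 2√(Dt) = 2√(2.21 × 37.8) = 18.28 m.
Argument (x−vt)/(2√(Dt)) = (13.5 − 3.40956)/18.28 = 0.5520; ½·erfc(0.5520) = 0.2175.
C = 9.16 × 0.2175 = 1.99 mg/L.

1.99 mg/L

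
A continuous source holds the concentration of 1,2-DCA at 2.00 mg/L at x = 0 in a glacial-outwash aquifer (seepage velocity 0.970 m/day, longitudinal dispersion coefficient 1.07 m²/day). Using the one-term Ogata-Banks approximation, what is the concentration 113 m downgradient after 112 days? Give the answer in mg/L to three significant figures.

0.778 mg/L

For a continuous step input, C/C₀ ≈ ½·erfc((x−vt)/(2√(Dt))).
vt = 0.970 × 112 = 108.64 m and 2√(Dt) = 2√(1.07 × 112) = 21.89 m.
Argument (x−vt)/(2√(Dt)) = (113 − 108.64)/21.89 = 0.1992; ½·erfc(0.1992) = 0.3891.
C = 2.00 × 0.3891 = 0.778 mg/L.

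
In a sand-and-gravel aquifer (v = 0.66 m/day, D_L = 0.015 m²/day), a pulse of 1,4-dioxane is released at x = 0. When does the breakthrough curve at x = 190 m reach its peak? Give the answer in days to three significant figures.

For the 1D instantaneous-source solution, setting ∂C/∂t = 0 at fixed x gives v²t² + 2Dt − x² = 0, so t = (√(D² + v²x²) − D)/v².
√(D² + v²x²) = √(0.015² + 0.66² × 190²) = 125.4; v² = 0.4356.
t = (125.4 − 0.015)/0.4356 = 288 days (vs. the pure-advection estimate x/v = 288 d).

288 days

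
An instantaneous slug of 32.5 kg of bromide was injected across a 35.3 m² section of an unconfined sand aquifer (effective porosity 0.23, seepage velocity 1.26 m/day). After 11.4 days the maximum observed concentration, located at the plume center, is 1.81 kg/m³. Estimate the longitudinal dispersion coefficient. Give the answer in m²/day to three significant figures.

At the plume center C_max = M/(n_e·A·√(4πDt)), so D = M²/(4πt·(n_e·A·C_max)²).
n_e·A·C_max = 0.23 × 35.3 × 1.81 = 14.70 kg/m.
D = 32.5²/(4π × 11.4 × 14.70²) = 0.0341 m²/day.

0.0341 m²/day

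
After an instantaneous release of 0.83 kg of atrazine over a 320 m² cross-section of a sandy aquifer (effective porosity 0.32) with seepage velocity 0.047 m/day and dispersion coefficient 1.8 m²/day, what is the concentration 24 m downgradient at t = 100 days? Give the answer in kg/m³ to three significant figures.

For an instantaneous plane source, C(x,t) = M/(n_e·A·√(4πDt)) · exp(−(x−vt)²/(4Dt)), with n_e·A the pore (flow) area.
Plume center vt = 0.047 × 100 = 4.7 m, so the well at 24 m is 19.3 m downgradient of the peak.
√(4πDt) = 47.56 m, giving peak height M/(n_e·A·√(4πDt)) = 0.83/(0.32 × 320 × 47.56) = 0.0001704 kg/m³.
(x−vt)²/(4Dt) = (19.3)²/(4 × 1.8 × 100) = 0.5173; exp(−0.5173) = 0.5961.
C = 0.0001704 × 0.5961 = 0.000102 kg/m³.

0.000102 kg/m³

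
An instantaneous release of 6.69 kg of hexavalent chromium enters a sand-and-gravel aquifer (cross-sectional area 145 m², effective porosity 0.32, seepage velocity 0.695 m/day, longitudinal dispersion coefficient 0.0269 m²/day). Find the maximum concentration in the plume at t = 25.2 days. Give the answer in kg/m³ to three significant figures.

The peak of an instantaneous 1D plume sits at x = vt; there the Gaussian factor is 1 and C_max = M/(n_e·A·√(4πDt)), where n_e·A is the pore area the mass is dissolved in.
√(4πDt) = √(4π × 0.0269 × 25.2) = 2.919 m, so C_max = 6.69/(0.32 × 145 × 2.919) = 0.0494 kg/m³.

0.0494 kg/m³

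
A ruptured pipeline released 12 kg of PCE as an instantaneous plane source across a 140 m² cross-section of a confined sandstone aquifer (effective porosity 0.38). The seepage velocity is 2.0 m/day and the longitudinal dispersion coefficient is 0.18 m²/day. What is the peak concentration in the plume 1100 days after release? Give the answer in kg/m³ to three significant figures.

0.00452 kg/m³

The peak of an instantaneous 1D plume sits at x = vt; there the Gaussian factor is 1 and C_max = M/(n_e·A·√(4πDt)), where n_e·A is the pore area the mass is dissolved in.
√(4πDt) = √(4π × 0.18 × 1100) = 49.88 m, so C_max = 12/(0.38 × 140 × 49.88) = 0.00452 kg/m³.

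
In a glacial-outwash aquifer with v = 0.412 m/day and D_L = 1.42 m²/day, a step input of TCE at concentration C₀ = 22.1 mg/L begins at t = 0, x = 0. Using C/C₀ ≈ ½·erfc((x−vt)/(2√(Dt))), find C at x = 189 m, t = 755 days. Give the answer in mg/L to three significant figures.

For a continuous step input, C/C₀ ≈ ½·erfc((x−vt)/(2√(Dt))).
vt = 0.412 × 755 = 311.06 m and 2√(Dt) = 2√(1.42 × 755) = 65.49 m.
Argument (x−vt)/(2√(Dt)) = (189 − 311.06)/65.49 = -1.864; ½·erfc(-1.864) = 0.9958.
C = 22.1 × 0.9958 = 22.0 mg/L.

22.0 mg/L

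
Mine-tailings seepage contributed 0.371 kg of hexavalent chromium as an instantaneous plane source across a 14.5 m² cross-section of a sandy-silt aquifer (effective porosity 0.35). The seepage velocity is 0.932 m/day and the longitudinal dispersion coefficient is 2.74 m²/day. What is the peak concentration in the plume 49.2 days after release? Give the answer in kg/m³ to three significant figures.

The peak of an instantaneous 1D plume sits at x = vt; there the Gaussian factor is 1 and C_max = M/(n_e·A·√(4πDt)), where n_e·A is the pore area the mass is dissolved in.
√(4πDt) = √(4π × 2.74 × 49.2) = 41.16 m, so C_max = 0.371/(0.35 × 14.5 × 41.16) = 0.00178 kg/m³.

0.00178 kg/m³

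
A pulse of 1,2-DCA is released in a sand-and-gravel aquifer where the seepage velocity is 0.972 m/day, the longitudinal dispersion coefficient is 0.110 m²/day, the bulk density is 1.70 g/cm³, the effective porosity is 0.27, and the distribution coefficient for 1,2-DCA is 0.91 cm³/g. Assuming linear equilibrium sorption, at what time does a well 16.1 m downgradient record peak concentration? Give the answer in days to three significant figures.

Retardation factor R = 1 + ρ_b·K_d/n = 1 + 1.70 × 0.91/0.27 = 6.730.
Sorption retards both mechanisms: v_R = v/R = 0.1444 m/day, D_R = D/R = 0.01634 m²/day.
Peak time from v_R²t² + 2D_R t − x² = 0: t = (√(D_R² + v_R²x²) − D_R)/v_R².
√(D_R² + v_R²x²) = √(0.01634² + 0.1444² × 16.1²) = 2.325; v_R² = 0.02085.
t = (2.325 − 0.01634)/0.02085 = 111 days.

111 days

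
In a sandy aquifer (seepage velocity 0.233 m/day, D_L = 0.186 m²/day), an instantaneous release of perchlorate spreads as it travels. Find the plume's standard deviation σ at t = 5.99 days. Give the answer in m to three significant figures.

Dispersive spreading gives a Gaussian with σ² = 2Dt; advection only shifts the center.
σ = √(2 × 0.186 × 5.99) = 1.49 m.

1.49 m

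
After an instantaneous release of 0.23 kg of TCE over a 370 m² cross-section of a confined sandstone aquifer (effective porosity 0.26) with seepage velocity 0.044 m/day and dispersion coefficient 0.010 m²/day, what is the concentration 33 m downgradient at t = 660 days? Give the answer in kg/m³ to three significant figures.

For an instantaneous plane source, C(x,t) = M/(n_e·A·√(4πDt)) · exp(−(x−vt)²/(4Dt)), with n_e·A the pore (flow) area.
Plume center vt = 0.044 × 660 = 29.04 m, so the well at 33 m is 3.96 m downgradient of the peak.
√(4πDt) = 9.107 m, giving peak height M/(n_e·A·√(4πDt)) = 0.23/(0.26 × 370 × 9.107) = 0.0002625 kg/m³.
(x−vt)²/(4Dt) = (3.96)²/(4 × 0.010 × 660) = 0.5940; exp(−0.5940) = 0.5521.
C = 0.0002625 × 0.5521 = 0.000145 kg/m³.

0.000145 kg/m³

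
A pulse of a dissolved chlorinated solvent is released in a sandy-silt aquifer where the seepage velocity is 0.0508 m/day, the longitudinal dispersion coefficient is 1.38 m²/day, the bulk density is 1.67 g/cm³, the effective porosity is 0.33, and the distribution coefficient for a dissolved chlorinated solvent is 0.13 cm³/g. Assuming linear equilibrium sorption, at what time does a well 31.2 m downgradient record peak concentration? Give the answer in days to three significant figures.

Retardation factor R = 1 + ρ_b·K_d/n = 1 + 1.67 × 0.13/0.33 = 1.658.
Sorption retards both mechanisms: v_R = v/R = 0.03064 m/day, D_R = D/R = 0.8323 m²/day.
Peak time from v_R²t² + 2D_R t − x² = 0: t = (√(D_R² + v_R²x²) − D_R)/v_R².
√(D_R² + v_R²x²) = √(0.8323² + 0.03064² × 31.2²) = 1.268; v_R² = 0.0009388.
t = (1.268 − 0.8323)/0.0009388 = 464 days.

464 days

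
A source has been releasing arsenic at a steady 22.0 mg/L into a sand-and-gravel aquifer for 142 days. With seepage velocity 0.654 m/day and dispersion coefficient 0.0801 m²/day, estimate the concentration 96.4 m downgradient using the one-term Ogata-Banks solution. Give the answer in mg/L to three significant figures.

5.05 mg/L

For a continuous step input, C/C₀ ≈ ½·erfc((x−vt)/(2√(Dt))).
vt = 0.654 × 142 = 92.868 m and 2√(Dt) = 2√(0.0801 × 142) = 6.745 m.
Argument (x−vt)/(2√(Dt)) = (96.4 − 92.868)/6.745 = 0.5236; ½·erfc(0.5236) = 0.2295.
C = 22.0 × 0.2295 = 5.05 mg/L.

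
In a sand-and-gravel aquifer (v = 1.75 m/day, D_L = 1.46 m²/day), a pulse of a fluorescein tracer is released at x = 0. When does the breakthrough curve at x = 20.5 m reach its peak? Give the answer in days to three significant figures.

11.2 days

For the 1D instantaneous-source solution, setting ∂C/∂t = 0 at fixed x gives v²t² + 2Dt − x² = 0, so t = (√(D² + v²x²) − D)/v².
√(D² + v²x²) = √(1.46² + 1.75² × 20.5²) = 35.90; v² = 3.0625.
t = (35.90 − 1.46)/3.0625 = 11.2 days (vs. the pure-advection estimate x/v = 11.7 d).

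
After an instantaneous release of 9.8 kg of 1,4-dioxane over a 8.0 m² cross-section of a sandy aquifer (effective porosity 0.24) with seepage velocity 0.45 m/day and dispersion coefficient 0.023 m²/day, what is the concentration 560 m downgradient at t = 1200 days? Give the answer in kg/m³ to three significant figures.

For an instantaneous plane source, C(x,t) = M/(n_e·A·√(4πDt)) · exp(−(x−vt)²/(4Dt)), with n_e·A the pore (flow) area.
Plume center vt = 0.45 × 1200 = 540 m, so the well at 560 m is 20 m downgradient of the peak.
√(4πDt) = 18.62 m, giving peak height M/(n_e·A·√(4πDt)) = 9.8/(0.24 × 8.0 × 18.62) = 0.2741 kg/m³.
(x−vt)²/(4Dt) = (20)²/(4 × 0.023 × 1200) = 3.623; exp(−3.623) = 0.02670.
C = 0.2741 × 0.02670 = 0.00732 kg/m³.

0.00732 kg/m³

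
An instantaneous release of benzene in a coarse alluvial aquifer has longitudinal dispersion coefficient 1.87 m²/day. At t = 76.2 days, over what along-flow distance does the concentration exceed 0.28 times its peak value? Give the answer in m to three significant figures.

53.9 m

The plume is Gaussian with σ = √(2Dt) = √(2 × 1.87 × 76.2) = 16.88 m.
C/C_peak = exp(−Δx²/(2σ²)) = 0.28 ⇒ Δx = σ·√(−2 ln 0.28) = 16.88 × 1.596 = 26.94 m.
Width = 2Δx = 53.9 m.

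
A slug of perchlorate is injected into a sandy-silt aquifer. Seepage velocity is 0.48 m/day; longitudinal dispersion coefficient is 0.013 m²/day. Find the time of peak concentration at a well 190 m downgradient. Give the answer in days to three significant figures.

396 days

For the 1D instantaneous-source solution, setting ∂C/∂t = 0 at fixed x gives v²t² + 2Dt − x² = 0, so t = (√(D² + v²x²) − D)/v².
√(D² + v²x²) = √(0.013² + 0.48² × 190²) = 91.20; v² = 0.2304.
t = (91.20 − 0.013)/0.2304 = 396 days (vs. the pure-advection estimate x/v = 396 d).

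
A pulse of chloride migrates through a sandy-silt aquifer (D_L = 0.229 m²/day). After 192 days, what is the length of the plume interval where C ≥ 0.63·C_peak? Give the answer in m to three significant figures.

18.0 m

The plume is Gaussian with σ = √(2Dt) = √(2 × 0.229 × 192) = 9.377 m.
C/C_peak = exp(−Δx²/(2σ²)) = 0.63 ⇒ Δx = σ·√(−2 ln 0.63) = 9.377 × 0.9613 = 9.014 m.
Width = 2Δx = 18.0 m.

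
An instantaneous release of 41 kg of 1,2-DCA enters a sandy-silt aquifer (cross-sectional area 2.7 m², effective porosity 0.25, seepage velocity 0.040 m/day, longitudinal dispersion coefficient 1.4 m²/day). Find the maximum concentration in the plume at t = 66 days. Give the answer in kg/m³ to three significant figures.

1.78 kg/m³

The peak of an instantaneous 1D plume sits at x = vt; there the Gaussian factor is 1 and C_max = M/(n_e·A·√(4πDt)), where n_e·A is the pore area the mass is dissolved in.
√(4πDt) = √(4π × 1.4 × 66) = 34.08 m, so C_max = 41/(0.25 × 2.7 × 34.08) = 1.78 kg/m³.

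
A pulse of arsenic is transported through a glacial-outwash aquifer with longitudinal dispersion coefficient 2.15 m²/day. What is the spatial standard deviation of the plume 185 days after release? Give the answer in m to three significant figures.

28.2 m

Dispersive spreading gives a Gaussian with σ² = 2Dt; advection only shifts the center.
σ = √(2 × 2.15 × 185) = 28.2 m.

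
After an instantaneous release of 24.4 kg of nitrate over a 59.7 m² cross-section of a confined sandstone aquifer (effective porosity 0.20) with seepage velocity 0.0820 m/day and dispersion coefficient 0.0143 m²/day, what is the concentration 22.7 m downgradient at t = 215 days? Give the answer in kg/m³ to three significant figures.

0.0407 kg/m³

For an instantaneous plane source, C(x,t) = M/(n_e·A·√(4πDt)) · exp(−(x−vt)²/(4Dt)), with n_e·A the pore (flow) area.
Plume center vt = 0.0820 × 215 = 17.63 m, so the well at 22.7 m is 5.07 m downgradient of the peak.
√(4πDt) = 6.216 m, giving peak height M/(n_e·A·√(4πDt)) = 24.4/(0.20 × 59.7 × 6.216) = 0.3288 kg/m³.
(x−vt)²/(4Dt) = (5.07)²/(4 × 0.0143 × 215) = 2.090; exp(−2.090) = 0.1237.
C = 0.3288 × 0.1237 = 0.0407 kg/m³.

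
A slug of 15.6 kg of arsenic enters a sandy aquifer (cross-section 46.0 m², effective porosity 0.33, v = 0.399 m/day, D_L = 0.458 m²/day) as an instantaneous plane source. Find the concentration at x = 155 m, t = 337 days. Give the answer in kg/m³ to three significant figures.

0.0118 kg/m³

For an instantaneous plane source, C(x,t) = M/(n_e·A·√(4πDt)) · exp(−(x−vt)²/(4Dt)), with n_e·A the pore (flow) area.
Plume center vt = 0.399 × 337 = 134.463 m, so the well at 155 m is 20.537 m downgradient of the peak.
√(4πDt) = 44.04 m, giving peak height M/(n_e·A·√(4πDt)) = 15.6/(0.33 × 46.0 × 44.04) = 0.02333 kg/m³.
(x−vt)²/(4Dt) = (20.537)²/(4 × 0.458 × 337) = 0.6832; exp(−0.6832) = 0.5050.
C = 0.02333 × 0.5050 = 0.0118 kg/m³.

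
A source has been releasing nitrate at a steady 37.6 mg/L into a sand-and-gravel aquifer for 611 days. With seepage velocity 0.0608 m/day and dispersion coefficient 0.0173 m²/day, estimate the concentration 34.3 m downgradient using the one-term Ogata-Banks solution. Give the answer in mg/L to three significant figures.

27.5 mg/L

For a continuous step input, C/C₀ ≈ ½·erfc((x−vt)/(2√(Dt))).
vt = 0.0608 × 611 = 37.1488 m and 2√(Dt) = 2√(0.0173 × 611) = 6.502 m.
Argument (x−vt)/(2√(Dt)) = (34.3 − 37.1488)/6.502 = -0.4381; ½·erfc(-0.4381) = 0.7322.
C = 37.6 × 0.7322 = 27.5 mg/L.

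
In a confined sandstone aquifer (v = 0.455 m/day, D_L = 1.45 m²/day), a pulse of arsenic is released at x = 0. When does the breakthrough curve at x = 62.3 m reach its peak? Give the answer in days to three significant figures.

130 days

For the 1D instantaneous-source solution, setting ∂C/∂t = 0 at fixed x gives v²t² + 2Dt − x² = 0, so t = (√(D² + v²x²) − D)/v².
√(D² + v²x²) = √(1.45² + 0.455² × 62.3²) = 28.38; v² = 0.207025.
t = (28.38 − 1.45)/0.207025 = 130 days (vs. the pure-advection estimate x/v = 137 d).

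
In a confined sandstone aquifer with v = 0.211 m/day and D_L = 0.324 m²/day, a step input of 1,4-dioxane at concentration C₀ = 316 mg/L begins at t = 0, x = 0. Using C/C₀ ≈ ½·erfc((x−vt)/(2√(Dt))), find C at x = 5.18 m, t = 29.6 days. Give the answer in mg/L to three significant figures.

For a continuous step input, C/C₀ ≈ ½·erfc((x−vt)/(2√(Dt))).
vt = 0.211 × 29.6 = 6.2456 m and 2√(Dt) = 2√(0.324 × 29.6) = 6.194 m.
Argument (x−vt)/(2√(Dt)) = (5.18 − 6.2456)/6.194 = -0.1720; ½·erfc(-0.1720) = 0.5961.
C = 316 × 0.5961 = 188 mg/L.

188 mg/L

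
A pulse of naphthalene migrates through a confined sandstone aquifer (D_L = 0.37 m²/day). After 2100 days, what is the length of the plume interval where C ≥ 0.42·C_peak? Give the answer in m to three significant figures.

104 m

The plume is Gaussian with σ = √(2Dt) = √(2 × 0.37 × 2100) = 39.42 m.
C/C_peak = exp(−Δx²/(2σ²)) = 0.42 ⇒ Δx = σ·√(−2 ln 0.42) = 39.42 × 1.317 = 51.92 m.
Width = 2Δx = 104 m.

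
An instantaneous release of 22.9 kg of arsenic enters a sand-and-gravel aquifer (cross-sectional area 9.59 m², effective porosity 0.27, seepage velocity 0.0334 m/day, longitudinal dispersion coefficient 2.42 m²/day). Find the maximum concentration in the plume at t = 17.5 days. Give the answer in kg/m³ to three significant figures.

The peak of an instantaneous 1D plume sits at x = vt; there the Gaussian factor is 1 and C_max = M/(n_e·A·√(4πDt)), where n_e·A is the pore area the mass is dissolved in.
√(4πDt) = √(4π × 2.42 × 17.5) = 23.07 m, so C_max = 22.9/(0.27 × 9.59 × 23.07) = 0.383 kg/m³.

0.383 kg/m³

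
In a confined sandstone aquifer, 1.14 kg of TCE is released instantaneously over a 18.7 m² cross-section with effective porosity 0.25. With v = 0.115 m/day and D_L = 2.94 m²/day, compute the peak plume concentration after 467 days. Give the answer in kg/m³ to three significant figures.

0.00186 kg/m³

The peak of an instantaneous 1D plume sits at x = vt; there the Gaussian factor is 1 and C_max = M/(n_e·A·√(4πDt)), where n_e·A is the pore area the mass is dissolved in.
√(4πDt) = √(4π × 2.94 × 467) = 131.4 m, so C_max = 1.14/(0.25 × 18.7 × 131.4) = 0.00186 kg/m³.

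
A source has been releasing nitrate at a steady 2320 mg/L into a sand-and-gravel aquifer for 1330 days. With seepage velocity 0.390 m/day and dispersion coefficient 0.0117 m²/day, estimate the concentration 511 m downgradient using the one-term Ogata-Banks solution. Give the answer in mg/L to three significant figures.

For a continuous step input, C/C₀ ≈ ½·erfc((x−vt)/(2√(Dt))).
vt = 0.390 × 1330 = 518.7 m and 2√(Dt) = 2√(0.0117 × 1330) = 7.889 m.
Argument (x−vt)/(2√(Dt)) = (511 − 518.7)/7.889 = -0.9760; ½·erfc(-0.9760) = 0.9162.
C = 2320 × 0.9162 = 2130 mg/L.

2130 mg/L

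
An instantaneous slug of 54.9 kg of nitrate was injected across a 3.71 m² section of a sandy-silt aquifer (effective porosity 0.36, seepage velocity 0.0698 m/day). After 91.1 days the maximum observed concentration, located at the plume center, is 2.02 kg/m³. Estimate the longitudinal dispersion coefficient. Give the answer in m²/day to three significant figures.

0.362 m²/day

At the plume center C_max = M/(n_e·A·√(4πDt)), so D = M²/(4πt·(n_e·A·C_max)²).
n_e·A·C_max = 0.36 × 3.71 × 2.02 = 2.698 kg/m.
D = 54.9²/(4π × 91.1 × 2.698²) = 0.362 m²/day.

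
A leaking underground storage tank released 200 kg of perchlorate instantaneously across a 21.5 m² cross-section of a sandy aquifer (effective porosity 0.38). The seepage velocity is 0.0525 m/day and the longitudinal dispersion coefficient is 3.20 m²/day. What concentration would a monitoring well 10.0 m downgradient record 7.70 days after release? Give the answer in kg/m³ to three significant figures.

For an instantaneous plane source, C(x,t) = M/(n_e·A·√(4πDt)) · exp(−(x−vt)²/(4Dt)), with n_e·A the pore (flow) area.
Plume center vt = 0.0525 × 7.70 = 0.40425 m, so the well at 10.0 m is 9.59575 m downgradient of the peak.
√(4πDt) = 17.60 m, giving peak height M/(n_e·A·√(4πDt)) = 200/(0.38 × 21.5 × 17.60) = 1.391 kg/m³.
(x−vt)²/(4Dt) = (9.59575)²/(4 × 3.20 × 7.70) = 0.9342; exp(−0.9342) = 0.3929.
C = 1.391 × 0.3929 = 0.547 kg/m³.

0.547 kg/m³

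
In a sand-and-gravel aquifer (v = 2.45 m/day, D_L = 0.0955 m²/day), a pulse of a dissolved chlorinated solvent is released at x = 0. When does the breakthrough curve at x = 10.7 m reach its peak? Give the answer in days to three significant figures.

4.35 days

For the 1D instantaneous-source solution, setting ∂C/∂t = 0 at fixed x gives v²t² + 2Dt − x² = 0, so t = (√(D² + v²x²) − D)/v².
√(D² + v²x²) = √(0.0955² + 2.45² × 10.7²) = 26.22; v² = 6.0025.
t = (26.22 − 0.0955)/6.0025 = 4.35 days (vs. the pure-advection estimate x/v = 4.37 d).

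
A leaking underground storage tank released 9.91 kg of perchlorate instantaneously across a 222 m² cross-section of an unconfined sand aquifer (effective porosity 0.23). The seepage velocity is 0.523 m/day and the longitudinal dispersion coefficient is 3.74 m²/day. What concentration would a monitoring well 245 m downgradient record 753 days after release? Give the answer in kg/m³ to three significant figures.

0.000144 kg/m³

For an instantaneous plane source, C(x,t) = M/(n_e·A·√(4πDt)) · exp(−(x−vt)²/(4Dt)), with n_e·A the pore (flow) area.
Plume center vt = 0.523 × 753 = 393.819 m, so the well at 245 m is 148.819 m upgradient of the peak.
√(4πDt) = 188.1 m, giving peak height M/(n_e·A·√(4πDt)) = 9.91/(0.23 × 222 × 188.1) = 0.001032 kg/m³.
(x−vt)²/(4Dt) = (-148.819)²/(4 × 3.74 × 753) = 1.966; exp(−1.966) = 0.1400.
C = 0.001032 × 0.1400 = 0.000144 kg/m³.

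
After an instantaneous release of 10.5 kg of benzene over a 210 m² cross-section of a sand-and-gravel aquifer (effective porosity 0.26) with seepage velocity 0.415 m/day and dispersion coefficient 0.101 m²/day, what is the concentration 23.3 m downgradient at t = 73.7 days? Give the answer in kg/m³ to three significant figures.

0.00334 kg/m³

For an instantaneous plane source, C(x,t) = M/(n_e·A·√(4πDt)) · exp(−(x−vt)²/(4Dt)), with n_e·A the pore (flow) area.
Plume center vt = 0.415 × 73.7 = 30.5855 m, so the well at 23.3 m is 7.2855 m upgradient of the peak.
√(4πDt) = 9.672 m, giving peak height M/(n_e·A·√(4πDt)) = 10.5/(0.26 × 210 × 9.672) = 0.01988 kg/m³.
(x−vt)²/(4Dt) = (-7.2855)²/(4 × 0.101 × 73.7) = 1.783; exp(−1.783) = 0.1681.
C = 0.01988 × 0.1681 = 0.00334 kg/m³.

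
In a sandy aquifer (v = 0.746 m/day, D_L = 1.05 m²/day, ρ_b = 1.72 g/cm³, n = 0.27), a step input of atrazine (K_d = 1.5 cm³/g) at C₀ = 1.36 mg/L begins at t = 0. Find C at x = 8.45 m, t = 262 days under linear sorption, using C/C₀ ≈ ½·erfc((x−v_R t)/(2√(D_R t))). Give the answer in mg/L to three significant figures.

1.25 mg/L

Retardation factor R = 1 + ρ_b·K_d/n = 1 + 1.72 × 1.5/0.27 = 10.56.
Sorption retards both mechanisms: v_R = v/R = 0.07064 m/day, D_R = D/R = 0.09943 m²/day.
v_R·t = 0.07064 × 262 = 18.50768 m; 2√(D_R t) = 10.21 m; argument = (8.45 − 18.50768)/10.21 = -0.9851.
C = C₀ × ½·erfc(-0.9851) = 1.36 × 0.9182 = 1.25 mg/L.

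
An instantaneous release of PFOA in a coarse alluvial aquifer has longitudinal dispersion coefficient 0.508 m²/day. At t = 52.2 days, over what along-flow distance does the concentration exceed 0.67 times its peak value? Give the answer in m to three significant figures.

13.0 m

The plume is Gaussian with σ = √(2Dt) = √(2 × 0.508 × 52.2) = 7.283 m.
C/C_peak = exp(−Δx²/(2σ²)) = 0.67 ⇒ Δx = σ·√(−2 ln 0.67) = 7.283 × 0.8950 = 6.518 m.
Width = 2Δx = 13.0 m.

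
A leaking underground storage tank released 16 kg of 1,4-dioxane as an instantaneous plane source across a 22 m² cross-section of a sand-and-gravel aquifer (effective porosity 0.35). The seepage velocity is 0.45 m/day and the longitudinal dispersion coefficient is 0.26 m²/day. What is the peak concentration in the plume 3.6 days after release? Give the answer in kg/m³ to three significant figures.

0.606 kg/m³

The peak of an instantaneous 1D plume sits at x = vt; there the Gaussian factor is 1 and C_max = M/(n_e·A·√(4πDt)), where n_e·A is the pore area the mass is dissolved in.
√(4πDt) = √(4π × 0.26 × 3.6) = 3.430 m, so C_max = 16/(0.35 × 22 × 3.430) = 0.606 kg/m³.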